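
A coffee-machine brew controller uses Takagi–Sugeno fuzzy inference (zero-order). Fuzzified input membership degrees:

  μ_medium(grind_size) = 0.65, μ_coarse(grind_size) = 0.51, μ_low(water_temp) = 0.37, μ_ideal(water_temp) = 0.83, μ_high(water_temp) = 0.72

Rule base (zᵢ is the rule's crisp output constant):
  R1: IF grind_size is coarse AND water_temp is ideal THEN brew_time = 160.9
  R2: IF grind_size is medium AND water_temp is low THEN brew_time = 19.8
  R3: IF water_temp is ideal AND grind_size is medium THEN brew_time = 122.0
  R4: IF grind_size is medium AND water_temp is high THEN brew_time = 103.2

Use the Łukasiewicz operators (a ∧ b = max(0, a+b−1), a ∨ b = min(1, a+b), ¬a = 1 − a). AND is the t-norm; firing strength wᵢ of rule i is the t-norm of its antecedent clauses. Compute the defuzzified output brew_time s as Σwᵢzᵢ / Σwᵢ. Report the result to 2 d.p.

125.49

R1 (z=160.9): coarse=0.51, ideal=0.83; AND[max(0, a+b−1)] → w = 0.34
R2 (z=19.8): medium=0.65, low=0.37; AND[max(0, a+b−1)] → w = 0.02
R3 (z=122.0): ideal=0.83, medium=0.65; AND[max(0, a+b−1)] → w = 0.48
R4 (z=103.2): medium=0.65, high=0.72; AND[max(0, a+b−1)] → w = 0.37
Weighted average = (0.34·160.9 + 0.02·19.8 + 0.48·122.0 + 0.37·103.2) / (0.34 + 0.02 + 0.48 + 0.37)
  = 151.8460 / 1.2100 = 125.49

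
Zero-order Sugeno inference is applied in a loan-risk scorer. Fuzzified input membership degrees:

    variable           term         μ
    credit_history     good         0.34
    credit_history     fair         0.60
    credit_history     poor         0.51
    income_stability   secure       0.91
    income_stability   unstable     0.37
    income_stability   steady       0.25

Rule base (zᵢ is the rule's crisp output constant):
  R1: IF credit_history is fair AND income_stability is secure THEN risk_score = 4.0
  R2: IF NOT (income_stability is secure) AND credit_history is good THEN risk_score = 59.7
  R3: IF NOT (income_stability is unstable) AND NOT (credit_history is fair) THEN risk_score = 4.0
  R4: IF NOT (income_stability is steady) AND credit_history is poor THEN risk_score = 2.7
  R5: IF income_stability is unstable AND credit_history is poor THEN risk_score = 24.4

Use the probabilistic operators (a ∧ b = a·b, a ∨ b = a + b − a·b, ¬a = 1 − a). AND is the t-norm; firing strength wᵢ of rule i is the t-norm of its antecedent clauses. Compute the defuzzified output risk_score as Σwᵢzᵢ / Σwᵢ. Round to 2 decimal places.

7.61

R1 (z=4.0): fair=0.60, secure=0.91; AND[a·b] → w = 0.5460
R2 (z=59.7): ¬secure=1−0.91=0.09, good=0.34; AND[a·b] → w = 0.0306
R3 (z=4.0): ¬unstable=1−0.37=0.63, ¬fair=1−0.60=0.40; AND[a·b] → w = 0.2520
R4 (z=2.7): ¬steady=1−0.25=0.75, poor=0.51; AND[a·b] → w = 0.3825
R5 (z=24.4): unstable=0.37, poor=0.51; AND[a·b] → w = 0.1887
Weighted average = (0.5460·4.0 + 0.0306·59.7 + 0.2520·4.0 + 0.3825·2.7 + 0.1887·24.4) / (0.5460 + 0.0306 + 0.2520 + 0.3825 + 0.1887)
  = 10.6559 / 1.3998 = 7.61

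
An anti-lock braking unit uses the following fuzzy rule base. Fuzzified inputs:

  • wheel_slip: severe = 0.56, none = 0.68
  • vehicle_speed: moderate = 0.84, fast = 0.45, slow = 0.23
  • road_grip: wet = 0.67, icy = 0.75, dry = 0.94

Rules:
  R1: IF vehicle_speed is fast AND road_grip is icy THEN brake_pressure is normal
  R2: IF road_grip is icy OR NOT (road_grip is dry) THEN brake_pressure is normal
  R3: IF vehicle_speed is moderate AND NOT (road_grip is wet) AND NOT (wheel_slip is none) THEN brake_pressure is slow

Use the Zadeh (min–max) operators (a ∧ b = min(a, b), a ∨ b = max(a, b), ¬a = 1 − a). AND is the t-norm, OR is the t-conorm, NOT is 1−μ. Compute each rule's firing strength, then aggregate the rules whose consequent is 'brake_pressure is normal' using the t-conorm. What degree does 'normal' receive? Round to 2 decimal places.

0.75

R1: fast=0.45, icy=0.75; AND[min(a, b)] → w = 0.45
R2: icy=0.75, ¬dry=1−0.94=0.06; OR[max(a, b)] → w = 0.75
R3: moderate=0.84, ¬wet=1−0.67=0.33, ¬none=1−0.68=0.32; AND[min(a, b)] → w = 0.32
Rules with consequent 'normal': {R1, R2} → strengths 0.45, 0.75
Aggregate via t-conorm [max(a, b)]: 0.75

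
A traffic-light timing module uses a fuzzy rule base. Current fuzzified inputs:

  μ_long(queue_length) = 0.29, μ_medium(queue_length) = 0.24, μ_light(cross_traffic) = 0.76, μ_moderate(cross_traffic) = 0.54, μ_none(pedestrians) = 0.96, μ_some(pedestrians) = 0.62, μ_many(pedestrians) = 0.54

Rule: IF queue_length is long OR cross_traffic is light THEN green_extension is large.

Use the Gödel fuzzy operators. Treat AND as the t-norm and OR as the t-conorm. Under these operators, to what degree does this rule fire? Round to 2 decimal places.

firing strength: long=0.29, light=0.76; OR[max(a, b)] → w = 0.76

0.76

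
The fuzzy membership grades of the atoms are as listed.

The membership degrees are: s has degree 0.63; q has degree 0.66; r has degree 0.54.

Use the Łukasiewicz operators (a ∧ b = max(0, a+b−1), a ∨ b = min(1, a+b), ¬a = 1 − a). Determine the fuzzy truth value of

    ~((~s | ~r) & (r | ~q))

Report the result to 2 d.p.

0.29

~s = 1 − 0.63 = 0.37
~r = 1 − 0.54 = 0.46
~s | ~r = min(1, a+b) on (0.37, 0.46) = 0.83
~q = 1 − 0.66 = 0.34
r | ~q = min(1, a+b) on (0.54, 0.34) = 0.88
(~s | ~r) & (r | ~q) = max(0, a+b−1) on (0.83, 0.88) = 0.71
~((~s | ~r) & (r | ~q)) = 1 − 0.71 = 0.29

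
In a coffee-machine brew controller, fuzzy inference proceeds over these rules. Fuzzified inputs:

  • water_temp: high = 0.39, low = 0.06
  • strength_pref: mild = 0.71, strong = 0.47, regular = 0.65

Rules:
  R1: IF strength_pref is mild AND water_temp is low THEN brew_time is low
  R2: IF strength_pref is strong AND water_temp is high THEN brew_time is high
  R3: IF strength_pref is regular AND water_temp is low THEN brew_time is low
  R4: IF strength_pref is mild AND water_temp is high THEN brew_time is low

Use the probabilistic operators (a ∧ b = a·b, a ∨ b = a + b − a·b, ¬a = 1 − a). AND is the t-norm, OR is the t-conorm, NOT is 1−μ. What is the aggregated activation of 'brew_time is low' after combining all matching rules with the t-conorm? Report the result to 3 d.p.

0.335

R1: mild=0.71, low=0.06; AND[a·b] → w = 0.0426
R2: strong=0.47, high=0.39; AND[a·b] → w = 0.1833
R3: regular=0.65, low=0.06; AND[a·b] → w = 0.0390
R4: mild=0.71, high=0.39; AND[a·b] → w = 0.2769
Rules with consequent 'low': {R1, R3, R4} → strengths 0.0426, 0.0390, 0.2769
Aggregate via t-conorm [a + b − a·b]: 0.3347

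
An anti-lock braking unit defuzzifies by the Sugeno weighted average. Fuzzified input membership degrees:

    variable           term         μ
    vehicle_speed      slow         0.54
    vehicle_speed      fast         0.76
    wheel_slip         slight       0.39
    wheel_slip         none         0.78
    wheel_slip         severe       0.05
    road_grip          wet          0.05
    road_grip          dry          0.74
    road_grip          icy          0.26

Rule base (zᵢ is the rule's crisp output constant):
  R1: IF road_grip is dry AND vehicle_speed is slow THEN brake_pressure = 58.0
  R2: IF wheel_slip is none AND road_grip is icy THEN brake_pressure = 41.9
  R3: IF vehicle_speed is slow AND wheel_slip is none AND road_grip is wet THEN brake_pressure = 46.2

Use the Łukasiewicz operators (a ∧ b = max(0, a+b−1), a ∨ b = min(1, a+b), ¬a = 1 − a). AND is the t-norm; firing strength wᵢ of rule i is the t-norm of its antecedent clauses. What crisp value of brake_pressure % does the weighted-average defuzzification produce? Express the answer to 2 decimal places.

R1 (z=58.0): dry=0.74, slow=0.54; AND[max(0, a+b−1)] → w = 0.28
R2 (z=41.9): none=0.78, icy=0.26; AND[max(0, a+b−1)] → w = 0.04
R3 (z=46.2): slow=0.54, none=0.78, wet=0.05; AND[max(0, a+b−1)] → w = 0.00
Weighted average = (0.28·58.0 + 0.04·41.9 + 0.00·46.2) / (0.28 + 0.04 + 0.00)
  = 17.9160 / 0.3200 = 55.99

55.99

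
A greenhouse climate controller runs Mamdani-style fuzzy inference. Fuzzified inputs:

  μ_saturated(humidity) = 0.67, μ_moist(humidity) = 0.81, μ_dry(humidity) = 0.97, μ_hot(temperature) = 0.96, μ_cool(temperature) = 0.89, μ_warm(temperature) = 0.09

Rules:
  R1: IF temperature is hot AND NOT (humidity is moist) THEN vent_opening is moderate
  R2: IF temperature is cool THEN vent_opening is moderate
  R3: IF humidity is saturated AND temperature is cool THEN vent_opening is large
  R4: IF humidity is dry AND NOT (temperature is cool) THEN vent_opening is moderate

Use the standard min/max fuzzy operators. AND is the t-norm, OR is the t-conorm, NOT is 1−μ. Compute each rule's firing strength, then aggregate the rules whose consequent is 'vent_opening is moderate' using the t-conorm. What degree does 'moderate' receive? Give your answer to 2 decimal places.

0.89

R1: hot=0.96, ¬moist=1−0.81=0.19; AND[min(a, b)] → w = 0.19
R2: cool=0.89 → w = 0.89
R3: saturated=0.67, cool=0.89; AND[min(a, b)] → w = 0.67
R4: dry=0.97, ¬cool=1−0.89=0.11; AND[min(a, b)] → w = 0.11
Rules with consequent 'moderate': {R1, R2, R4} → strengths 0.19, 0.89, 0.11
Aggregate via t-conorm [max(a, b)]: 0.89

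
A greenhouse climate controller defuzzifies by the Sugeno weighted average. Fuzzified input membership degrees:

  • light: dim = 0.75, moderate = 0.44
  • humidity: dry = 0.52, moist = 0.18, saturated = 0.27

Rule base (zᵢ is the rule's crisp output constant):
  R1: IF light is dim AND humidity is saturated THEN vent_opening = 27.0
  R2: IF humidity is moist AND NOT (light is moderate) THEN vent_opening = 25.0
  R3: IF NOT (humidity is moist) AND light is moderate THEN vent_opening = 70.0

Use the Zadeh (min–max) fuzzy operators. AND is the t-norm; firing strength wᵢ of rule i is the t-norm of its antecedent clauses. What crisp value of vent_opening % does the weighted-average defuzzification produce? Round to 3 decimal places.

R1 (z=27.0): dim=0.75, saturated=0.27; AND[min(a, b)] → w = 0.27
R2 (z=25.0): moist=0.18, ¬moderate=1−0.44=0.56; AND[min(a, b)] → w = 0.18
R3 (z=70.0): ¬moist=1−0.18=0.82, moderate=0.44; AND[min(a, b)] → w = 0.44
Weighted average = (0.27·27.0 + 0.18·25.0 + 0.44·70.0) / (0.27 + 0.18 + 0.44)
  = 42.5900 / 0.8900 = 47.854

47.854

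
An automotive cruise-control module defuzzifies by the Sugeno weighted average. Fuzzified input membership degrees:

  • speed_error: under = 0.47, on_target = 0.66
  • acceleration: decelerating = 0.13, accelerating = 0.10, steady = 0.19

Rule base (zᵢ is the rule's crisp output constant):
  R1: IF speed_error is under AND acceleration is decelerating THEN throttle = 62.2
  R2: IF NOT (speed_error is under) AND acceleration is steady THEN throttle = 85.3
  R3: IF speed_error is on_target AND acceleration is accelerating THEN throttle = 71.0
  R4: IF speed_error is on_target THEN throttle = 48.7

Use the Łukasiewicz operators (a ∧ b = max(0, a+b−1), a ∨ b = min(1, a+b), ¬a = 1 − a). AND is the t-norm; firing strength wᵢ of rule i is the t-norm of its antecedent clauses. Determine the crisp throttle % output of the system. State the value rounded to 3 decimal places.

48.700

R1 (z=62.2): under=0.47, decelerating=0.13; AND[max(0, a+b−1)] → w = 0.00
R2 (z=85.3): ¬under=1−0.47=0.53, steady=0.19; AND[max(0, a+b−1)] → w = 0.00
R3 (z=71.0): on_target=0.66, accelerating=0.10; AND[max(0, a+b−1)] → w = 0.00
R4 (z=48.7): on_target=0.66 → w = 0.66
Weighted average = (0.00·62.2 + 0.00·85.3 + 0.00·71.0 + 0.66·48.7) / (0.00 + 0.00 + 0.00 + 0.66)
  = 32.1420 / 0.6600 = 48.700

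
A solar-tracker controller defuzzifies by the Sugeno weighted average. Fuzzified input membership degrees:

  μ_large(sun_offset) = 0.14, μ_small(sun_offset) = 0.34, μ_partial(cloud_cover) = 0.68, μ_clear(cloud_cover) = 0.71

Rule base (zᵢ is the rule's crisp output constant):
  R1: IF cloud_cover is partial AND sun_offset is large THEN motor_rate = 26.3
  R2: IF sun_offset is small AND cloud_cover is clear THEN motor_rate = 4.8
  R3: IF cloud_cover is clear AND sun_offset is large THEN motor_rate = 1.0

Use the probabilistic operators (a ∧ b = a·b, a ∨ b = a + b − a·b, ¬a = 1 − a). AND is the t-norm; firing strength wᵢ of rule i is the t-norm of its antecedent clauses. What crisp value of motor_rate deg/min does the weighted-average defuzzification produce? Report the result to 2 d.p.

8.63

R1 (z=26.3): partial=0.68, large=0.14; AND[a·b] → w = 0.0952
R2 (z=4.8): small=0.34, clear=0.71; AND[a·b] → w = 0.2414
R3 (z=1.0): clear=0.71, large=0.14; AND[a·b] → w = 0.0994
Weighted average = (0.0952·26.3 + 0.2414·4.8 + 0.0994·1.0) / (0.0952 + 0.2414 + 0.0994)
  = 3.7619 / 0.4360 = 8.63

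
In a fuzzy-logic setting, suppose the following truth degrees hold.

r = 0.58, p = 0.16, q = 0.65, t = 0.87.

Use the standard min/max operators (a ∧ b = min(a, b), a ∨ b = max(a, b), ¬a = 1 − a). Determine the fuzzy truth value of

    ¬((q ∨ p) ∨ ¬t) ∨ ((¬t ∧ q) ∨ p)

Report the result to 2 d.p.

q ∨ p = max(a, b) on (0.65, 0.16) = 0.65
¬t = 1 − 0.87 = 0.13
(q ∨ p) ∨ ¬t = max(a, b) on (0.65, 0.13) = 0.65
¬((q ∨ p) ∨ ¬t) = 1 − 0.65 = 0.35
¬t = 1 − 0.87 = 0.13
¬t ∧ q = min(a, b) on (0.13, 0.65) = 0.13
(¬t ∧ q) ∨ p = max(a, b) on (0.13, 0.16) = 0.16
¬((q ∨ p) ∨ ¬t) ∨ ((¬t ∧ q) ∨ p) = max(a, b) on (0.35, 0.16) = 0.35

0.35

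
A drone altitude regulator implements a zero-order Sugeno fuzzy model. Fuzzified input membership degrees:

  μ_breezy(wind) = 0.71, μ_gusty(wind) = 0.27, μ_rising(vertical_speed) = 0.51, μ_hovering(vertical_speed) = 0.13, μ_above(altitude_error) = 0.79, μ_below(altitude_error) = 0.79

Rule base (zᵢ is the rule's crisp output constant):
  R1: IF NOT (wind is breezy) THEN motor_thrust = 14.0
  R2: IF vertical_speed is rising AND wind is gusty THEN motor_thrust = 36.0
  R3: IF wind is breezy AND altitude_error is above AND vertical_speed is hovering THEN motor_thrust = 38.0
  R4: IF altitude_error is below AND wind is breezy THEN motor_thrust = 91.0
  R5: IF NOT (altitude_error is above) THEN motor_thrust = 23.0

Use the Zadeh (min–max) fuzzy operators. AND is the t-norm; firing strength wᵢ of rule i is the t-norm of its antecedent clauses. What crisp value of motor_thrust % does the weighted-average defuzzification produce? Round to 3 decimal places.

54.758

R1 (z=14.0): ¬breezy=1−0.71=0.29 → w = 0.29
R2 (z=36.0): rising=0.51, gusty=0.27; AND[min(a, b)] → w = 0.27
R3 (z=38.0): breezy=0.71, above=0.79, hovering=0.13; AND[min(a, b)] → w = 0.13
R4 (z=91.0): below=0.79, breezy=0.71; AND[min(a, b)] → w = 0.71
R5 (z=23.0): ¬above=1−0.79=0.21 → w = 0.21
Weighted average = (0.29·14.0 + 0.27·36.0 + 0.13·38.0 + 0.71·91.0 + 0.21·23.0) / (0.29 + 0.27 + 0.13 + 0.71 + 0.21)
  = 88.1600 / 1.6100 = 54.758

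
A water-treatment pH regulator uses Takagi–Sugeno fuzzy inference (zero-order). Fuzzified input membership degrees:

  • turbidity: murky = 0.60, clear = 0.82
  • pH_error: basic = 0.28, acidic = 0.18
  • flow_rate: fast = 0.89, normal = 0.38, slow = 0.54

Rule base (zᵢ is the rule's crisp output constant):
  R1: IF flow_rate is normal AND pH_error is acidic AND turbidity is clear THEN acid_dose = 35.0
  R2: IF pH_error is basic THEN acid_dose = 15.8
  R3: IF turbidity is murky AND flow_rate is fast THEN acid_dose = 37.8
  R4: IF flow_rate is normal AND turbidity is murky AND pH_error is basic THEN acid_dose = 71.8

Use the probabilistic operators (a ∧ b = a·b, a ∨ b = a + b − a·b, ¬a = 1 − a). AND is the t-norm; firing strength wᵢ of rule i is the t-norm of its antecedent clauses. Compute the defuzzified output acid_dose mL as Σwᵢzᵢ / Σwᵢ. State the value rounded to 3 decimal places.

R1 (z=35.0): normal=0.38, acidic=0.18, clear=0.82; AND[a·b] → w = 0.0561
R2 (z=15.8): basic=0.28 → w = 0.2800
R3 (z=37.8): murky=0.60, fast=0.89; AND[a·b] → w = 0.5340
R4 (z=71.8): normal=0.38, murky=0.60, basic=0.28; AND[a·b] → w = 0.0638
Weighted average = (0.0561·35.0 + 0.2800·15.8 + 0.5340·37.8 + 0.0638·71.8) / (0.0561 + 0.2800 + 0.5340 + 0.0638)
  = 31.1560 / 0.9339 = 33.360

33.360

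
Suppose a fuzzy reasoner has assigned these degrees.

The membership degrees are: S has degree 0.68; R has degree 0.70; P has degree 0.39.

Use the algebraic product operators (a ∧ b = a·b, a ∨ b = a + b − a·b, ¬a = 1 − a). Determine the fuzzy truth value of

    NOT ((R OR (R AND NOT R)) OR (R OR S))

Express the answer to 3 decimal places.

0.023

NOT R = 1 − 0.7000 = 0.3000
R AND NOT R = a·b on (0.7000, 0.3000) = 0.2100
R OR (R AND NOT R) = a + b − a·b on (0.7000, 0.2100) = 0.7630
R OR S = a + b − a·b on (0.7000, 0.6800) = 0.9040
(R OR (R AND NOT R)) OR (R OR S) = a + b − a·b on (0.7630, 0.9040) = 0.9772
NOT ((R OR (R AND NOT R)) OR (R OR S)) = 1 − 0.9772 = 0.0228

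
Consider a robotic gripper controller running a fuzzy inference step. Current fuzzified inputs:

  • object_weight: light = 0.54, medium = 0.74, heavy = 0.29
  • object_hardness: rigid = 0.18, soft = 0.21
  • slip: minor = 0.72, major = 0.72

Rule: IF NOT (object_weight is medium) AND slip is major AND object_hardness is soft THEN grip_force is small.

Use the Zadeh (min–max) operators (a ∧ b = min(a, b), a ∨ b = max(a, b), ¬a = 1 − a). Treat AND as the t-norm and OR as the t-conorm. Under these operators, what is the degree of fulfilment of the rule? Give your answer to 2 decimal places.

firing strength: ¬medium=1−0.74=0.26, major=0.72, soft=0.21; AND[min(a, b)] → w = 0.21

0.21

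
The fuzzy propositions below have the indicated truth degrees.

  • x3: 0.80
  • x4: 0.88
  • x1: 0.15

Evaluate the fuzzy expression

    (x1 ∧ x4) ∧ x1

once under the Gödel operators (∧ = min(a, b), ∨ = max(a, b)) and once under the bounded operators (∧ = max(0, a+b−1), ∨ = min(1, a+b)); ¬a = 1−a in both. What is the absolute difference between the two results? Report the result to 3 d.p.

0.150

Under Gödel:
  x1 ∧ x4 = min(a, b) on (0.15, 0.88) = 0.15
  (x1 ∧ x4) ∧ x1 = min(a, b) on (0.15, 0.15) = 0.15
  → value = 0.1500
Under bounded:
  x1 ∧ x4 = max(0, a+b−1) on (0.15, 0.88) = 0.03
  (x1 ∧ x4) ∧ x1 = max(0, a+b−1) on (0.03, 0.15) = 0.00
  → value = 0.0000
|0.1500 − 0.0000| = 0.150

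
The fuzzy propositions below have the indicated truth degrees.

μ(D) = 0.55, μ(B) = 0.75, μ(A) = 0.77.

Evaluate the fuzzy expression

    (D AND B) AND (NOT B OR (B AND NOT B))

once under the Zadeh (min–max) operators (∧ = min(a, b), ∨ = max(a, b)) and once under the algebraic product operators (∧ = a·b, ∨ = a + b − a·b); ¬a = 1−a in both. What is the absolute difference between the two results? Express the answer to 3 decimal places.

0.089

Under Zadeh (min–max):
  D AND B = min(a, b) on (0.55, 0.75) = 0.55
  NOT B = 1 − 0.75 = 0.25
  NOT B = 1 − 0.75 = 0.25
  B AND NOT B = min(a, b) on (0.75, 0.25) = 0.25
  NOT B OR (B AND NOT B) = max(a, b) on (0.25, 0.25) = 0.25
  (D AND B) AND (NOT B OR (B AND NOT B)) = min(a, b) on (0.55, 0.25) = 0.25
  → value = 0.2500
Under algebraic product:
  D AND B = a·b on (0.5500, 0.7500) = 0.4125
  NOT B = 1 − 0.7500 = 0.2500
  NOT B = 1 − 0.7500 = 0.2500
  B AND NOT B = a·b on (0.7500, 0.2500) = 0.1875
  NOT B OR (B AND NOT B) = a + b − a·b on (0.2500, 0.1875) = 0.3906
  (D AND B) AND (NOT B OR (B AND NOT B)) = a·b on (0.4125, 0.3906) = 0.1611
  → value = 0.1611
|0.2500 − 0.1611| = 0.089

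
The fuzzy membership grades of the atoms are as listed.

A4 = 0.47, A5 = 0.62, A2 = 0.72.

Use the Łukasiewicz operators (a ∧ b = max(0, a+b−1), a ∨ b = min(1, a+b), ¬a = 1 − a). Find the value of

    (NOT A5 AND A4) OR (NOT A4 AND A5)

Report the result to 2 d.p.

0.15

NOT A5 = 1 − 0.62 = 0.38
NOT A5 AND A4 = max(0, a+b−1) on (0.38, 0.47) = 0.00
NOT A4 = 1 − 0.47 = 0.53
NOT A4 AND A5 = max(0, a+b−1) on (0.53, 0.62) = 0.15
(NOT A5 AND A4) OR (NOT A4 AND A5) = min(1, a+b) on (0.00, 0.15) = 0.15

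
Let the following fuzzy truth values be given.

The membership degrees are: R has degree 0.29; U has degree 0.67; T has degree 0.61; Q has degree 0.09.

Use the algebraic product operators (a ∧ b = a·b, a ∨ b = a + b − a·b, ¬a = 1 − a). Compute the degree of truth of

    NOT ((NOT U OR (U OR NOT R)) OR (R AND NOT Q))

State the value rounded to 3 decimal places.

0.047

NOT U = 1 − 0.6700 = 0.3300
NOT R = 1 − 0.2900 = 0.7100
U OR NOT R = a + b − a·b on (0.6700, 0.7100) = 0.9043
NOT U OR (U OR NOT R) = a + b − a·b on (0.3300, 0.9043) = 0.9359
NOT Q = 1 − 0.0900 = 0.9100
R AND NOT Q = a·b on (0.2900, 0.9100) = 0.2639
(NOT U OR (U OR NOT R)) OR (R AND NOT Q) = a + b − a·b on (0.9359, 0.2639) = 0.9528
NOT ((NOT U OR (U OR NOT R)) OR (R AND NOT Q)) = 1 − 0.9528 = 0.0472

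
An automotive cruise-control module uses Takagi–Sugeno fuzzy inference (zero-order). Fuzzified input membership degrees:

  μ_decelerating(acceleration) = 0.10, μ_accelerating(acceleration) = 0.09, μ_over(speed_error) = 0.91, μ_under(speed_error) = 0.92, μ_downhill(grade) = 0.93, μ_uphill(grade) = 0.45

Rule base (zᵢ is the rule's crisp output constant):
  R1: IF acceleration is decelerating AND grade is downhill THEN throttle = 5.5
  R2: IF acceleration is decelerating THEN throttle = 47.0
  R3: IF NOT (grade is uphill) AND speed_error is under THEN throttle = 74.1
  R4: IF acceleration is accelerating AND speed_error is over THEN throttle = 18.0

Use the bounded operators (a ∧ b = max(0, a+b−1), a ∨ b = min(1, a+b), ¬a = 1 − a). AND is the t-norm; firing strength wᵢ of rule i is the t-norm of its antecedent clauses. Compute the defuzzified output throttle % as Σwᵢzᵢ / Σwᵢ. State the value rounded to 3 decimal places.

R1 (z=5.5): decelerating=0.10, downhill=0.93; AND[max(0, a+b−1)] → w = 0.03
R2 (z=47.0): decelerating=0.10 → w = 0.10
R3 (z=74.1): ¬uphill=1−0.45=0.55, under=0.92; AND[max(0, a+b−1)] → w = 0.47
R4 (z=18.0): accelerating=0.09, over=0.91; AND[max(0, a+b−1)] → w = 0.00
Weighted average = (0.03·5.5 + 0.10·47.0 + 0.47·74.1 + 0.00·18.0) / (0.03 + 0.10 + 0.47 + 0.00)
  = 39.6920 / 0.6000 = 66.153

66.153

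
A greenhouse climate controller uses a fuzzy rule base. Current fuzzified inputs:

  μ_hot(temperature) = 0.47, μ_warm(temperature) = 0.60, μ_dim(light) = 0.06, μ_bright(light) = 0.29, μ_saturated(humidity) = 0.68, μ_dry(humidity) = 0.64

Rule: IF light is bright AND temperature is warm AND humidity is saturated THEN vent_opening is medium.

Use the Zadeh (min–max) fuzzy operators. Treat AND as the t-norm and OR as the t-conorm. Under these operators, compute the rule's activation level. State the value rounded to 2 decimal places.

0.29

firing strength: bright=0.29, warm=0.60, saturated=0.68; AND[min(a, b)] → w = 0.29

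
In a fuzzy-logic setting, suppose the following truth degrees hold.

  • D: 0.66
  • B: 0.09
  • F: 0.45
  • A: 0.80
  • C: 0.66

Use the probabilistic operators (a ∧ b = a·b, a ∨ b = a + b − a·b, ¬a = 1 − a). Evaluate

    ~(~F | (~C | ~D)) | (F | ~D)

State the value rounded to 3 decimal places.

~F = 1 − 0.4500 = 0.5500
~C = 1 − 0.6600 = 0.3400
~D = 1 − 0.6600 = 0.3400
~C | ~D = a + b − a·b on (0.3400, 0.3400) = 0.5644
~F | (~C | ~D) = a + b − a·b on (0.5500, 0.5644) = 0.8040
~(~F | (~C | ~D)) = 1 − 0.8040 = 0.1960
~D = 1 − 0.6600 = 0.3400
F | ~D = a + b − a·b on (0.4500, 0.3400) = 0.6370
~(~F | (~C | ~D)) | (F | ~D) = a + b − a·b on (0.1960, 0.6370) = 0.7082

0.708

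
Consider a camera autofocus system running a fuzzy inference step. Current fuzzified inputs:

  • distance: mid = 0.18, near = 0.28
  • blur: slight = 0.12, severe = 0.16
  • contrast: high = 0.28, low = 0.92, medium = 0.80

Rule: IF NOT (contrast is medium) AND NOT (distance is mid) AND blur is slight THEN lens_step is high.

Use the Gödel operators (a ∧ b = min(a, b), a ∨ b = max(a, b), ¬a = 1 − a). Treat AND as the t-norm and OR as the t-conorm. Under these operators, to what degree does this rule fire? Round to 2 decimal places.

0.12

firing strength: ¬medium=1−0.80=0.20, ¬mid=1−0.18=0.82, slight=0.12; AND[min(a, b)] → w = 0.12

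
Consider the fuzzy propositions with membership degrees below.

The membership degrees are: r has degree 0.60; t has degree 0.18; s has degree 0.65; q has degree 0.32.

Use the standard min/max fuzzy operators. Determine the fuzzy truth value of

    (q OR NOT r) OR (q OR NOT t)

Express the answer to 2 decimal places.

0.82

NOT r = 1 − 0.60 = 0.40
q OR NOT r = max(a, b) on (0.32, 0.40) = 0.40
NOT t = 1 − 0.18 = 0.82
q OR NOT t = max(a, b) on (0.32, 0.82) = 0.82
(q OR NOT r) OR (q OR NOT t) = max(a, b) on (0.40, 0.82) = 0.82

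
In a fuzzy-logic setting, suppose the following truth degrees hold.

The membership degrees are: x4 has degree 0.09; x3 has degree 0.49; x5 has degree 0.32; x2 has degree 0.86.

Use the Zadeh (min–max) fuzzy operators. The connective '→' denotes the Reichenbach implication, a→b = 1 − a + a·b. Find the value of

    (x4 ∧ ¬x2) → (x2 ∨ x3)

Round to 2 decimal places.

¬x2 = 1 − 0.86 = 0.14
x4 ∧ ¬x2 = min(a, b) on (0.09, 0.14) = 0.09
x2 ∨ x3 = max(a, b) on (0.86, 0.49) = 0.86
(x4 ∧ ¬x2) → (x2 ∨ x3)  [Reichenbach: 1 − a + a·b] with a=0.09, b=0.86 → 0.99

0.99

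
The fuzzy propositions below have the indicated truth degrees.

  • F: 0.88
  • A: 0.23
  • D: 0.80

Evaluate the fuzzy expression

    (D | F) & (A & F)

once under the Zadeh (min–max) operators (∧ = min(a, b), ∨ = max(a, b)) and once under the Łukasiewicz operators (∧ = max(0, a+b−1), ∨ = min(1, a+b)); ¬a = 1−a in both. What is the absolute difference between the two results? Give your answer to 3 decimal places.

Under Zadeh (min–max):
  D | F = max(a, b) on (0.80, 0.88) = 0.88
  A & F = min(a, b) on (0.23, 0.88) = 0.23
  (D | F) & (A & F) = min(a, b) on (0.88, 0.23) = 0.23
  → value = 0.2300
Under Łukasiewicz:
  D | F = min(1, a+b) on (0.80, 0.88) = 1.00
  A & F = max(0, a+b−1) on (0.23, 0.88) = 0.11
  (D | F) & (A & F) = max(0, a+b−1) on (1.00, 0.11) = 0.11
  → value = 0.1100
|0.2300 − 0.1100| = 0.120

0.120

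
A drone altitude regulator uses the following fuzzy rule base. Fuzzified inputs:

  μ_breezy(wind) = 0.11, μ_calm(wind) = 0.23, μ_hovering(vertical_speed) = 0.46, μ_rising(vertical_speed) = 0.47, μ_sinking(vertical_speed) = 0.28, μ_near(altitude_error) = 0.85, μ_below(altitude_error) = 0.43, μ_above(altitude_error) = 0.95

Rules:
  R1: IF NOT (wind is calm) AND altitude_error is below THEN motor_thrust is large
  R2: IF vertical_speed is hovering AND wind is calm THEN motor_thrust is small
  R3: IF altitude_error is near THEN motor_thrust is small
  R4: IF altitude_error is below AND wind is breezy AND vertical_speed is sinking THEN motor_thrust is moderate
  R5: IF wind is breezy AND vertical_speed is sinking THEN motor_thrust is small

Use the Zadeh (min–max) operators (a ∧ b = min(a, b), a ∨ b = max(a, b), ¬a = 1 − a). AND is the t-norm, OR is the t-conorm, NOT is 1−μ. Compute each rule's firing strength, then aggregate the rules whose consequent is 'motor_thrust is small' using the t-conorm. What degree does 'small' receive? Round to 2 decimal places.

R1: ¬calm=1−0.23=0.77, below=0.43; AND[min(a, b)] → w = 0.43
R2: hovering=0.46, calm=0.23; AND[min(a, b)] → w = 0.23
R3: near=0.85 → w = 0.85
R4: below=0.43, breezy=0.11, sinking=0.28; AND[min(a, b)] → w = 0.11
R5: breezy=0.11, sinking=0.28; AND[min(a, b)] → w = 0.11
Rules with consequent 'small': {R2, R3, R5} → strengths 0.23, 0.85, 0.11
Aggregate via t-conorm [max(a, b)]: 0.85

0.85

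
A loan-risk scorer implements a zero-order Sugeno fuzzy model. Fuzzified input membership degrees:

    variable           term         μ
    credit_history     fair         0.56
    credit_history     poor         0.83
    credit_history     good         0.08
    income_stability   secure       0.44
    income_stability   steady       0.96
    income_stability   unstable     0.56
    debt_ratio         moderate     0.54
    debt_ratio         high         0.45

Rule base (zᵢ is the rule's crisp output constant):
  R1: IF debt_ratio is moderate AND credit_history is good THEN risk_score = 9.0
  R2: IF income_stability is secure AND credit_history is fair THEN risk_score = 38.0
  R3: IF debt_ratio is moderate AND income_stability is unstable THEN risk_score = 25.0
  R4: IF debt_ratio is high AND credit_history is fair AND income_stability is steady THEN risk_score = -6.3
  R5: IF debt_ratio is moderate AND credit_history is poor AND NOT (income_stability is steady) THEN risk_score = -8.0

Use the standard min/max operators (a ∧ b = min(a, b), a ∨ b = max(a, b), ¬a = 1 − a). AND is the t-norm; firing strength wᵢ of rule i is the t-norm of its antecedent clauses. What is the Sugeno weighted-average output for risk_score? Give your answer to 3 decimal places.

R1 (z=9.0): moderate=0.54, good=0.08; AND[min(a, b)] → w = 0.08
R2 (z=38.0): secure=0.44, fair=0.56; AND[min(a, b)] → w = 0.44
R3 (z=25.0): moderate=0.54, unstable=0.56; AND[min(a, b)] → w = 0.54
R4 (z=-6.3): high=0.45, fair=0.56, steady=0.96; AND[min(a, b)] → w = 0.45
R5 (z=-8.0): moderate=0.54, poor=0.83, ¬steady=1−0.96=0.04; AND[min(a, b)] → w = 0.04
Weighted average = (0.08·9.0 + 0.44·38.0 + 0.54·25.0 + 0.45·-6.3 + 0.04·-8.0) / (0.08 + 0.44 + 0.54 + 0.45 + 0.04)
  = 27.7850 / 1.5500 = 17.926

17.926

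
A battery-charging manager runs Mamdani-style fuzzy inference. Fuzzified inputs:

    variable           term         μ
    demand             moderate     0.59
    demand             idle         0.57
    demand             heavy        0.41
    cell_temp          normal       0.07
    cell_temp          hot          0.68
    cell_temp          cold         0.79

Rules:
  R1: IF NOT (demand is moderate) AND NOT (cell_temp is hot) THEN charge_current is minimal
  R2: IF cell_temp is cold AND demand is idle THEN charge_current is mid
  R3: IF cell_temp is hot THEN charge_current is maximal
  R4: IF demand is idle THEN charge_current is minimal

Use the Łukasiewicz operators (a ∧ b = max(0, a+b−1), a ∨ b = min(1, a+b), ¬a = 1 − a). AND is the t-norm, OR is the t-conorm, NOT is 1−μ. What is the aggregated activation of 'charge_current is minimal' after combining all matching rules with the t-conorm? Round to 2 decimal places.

0.57

R1: ¬moderate=1−0.59=0.41, ¬hot=1−0.68=0.32; AND[max(0, a+b−1)] → w = 0.00
R2: cold=0.79, idle=0.57; AND[max(0, a+b−1)] → w = 0.36
R3: hot=0.68 → w = 0.68
R4: idle=0.57 → w = 0.57
Rules with consequent 'minimal': {R1, R4} → strengths 0.00, 0.57
Aggregate via t-conorm [min(1, a+b)]: 0.57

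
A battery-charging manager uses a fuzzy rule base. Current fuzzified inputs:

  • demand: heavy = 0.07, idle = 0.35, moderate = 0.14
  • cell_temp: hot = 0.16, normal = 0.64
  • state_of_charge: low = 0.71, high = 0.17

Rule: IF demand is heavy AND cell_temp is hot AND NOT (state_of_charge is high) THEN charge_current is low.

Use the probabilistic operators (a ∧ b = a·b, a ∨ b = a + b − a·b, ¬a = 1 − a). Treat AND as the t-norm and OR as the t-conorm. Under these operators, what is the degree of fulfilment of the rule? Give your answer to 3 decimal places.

firing strength: heavy=0.07, hot=0.16, ¬high=1−0.17=0.83; AND[a·b] → w = 0.0093

0.009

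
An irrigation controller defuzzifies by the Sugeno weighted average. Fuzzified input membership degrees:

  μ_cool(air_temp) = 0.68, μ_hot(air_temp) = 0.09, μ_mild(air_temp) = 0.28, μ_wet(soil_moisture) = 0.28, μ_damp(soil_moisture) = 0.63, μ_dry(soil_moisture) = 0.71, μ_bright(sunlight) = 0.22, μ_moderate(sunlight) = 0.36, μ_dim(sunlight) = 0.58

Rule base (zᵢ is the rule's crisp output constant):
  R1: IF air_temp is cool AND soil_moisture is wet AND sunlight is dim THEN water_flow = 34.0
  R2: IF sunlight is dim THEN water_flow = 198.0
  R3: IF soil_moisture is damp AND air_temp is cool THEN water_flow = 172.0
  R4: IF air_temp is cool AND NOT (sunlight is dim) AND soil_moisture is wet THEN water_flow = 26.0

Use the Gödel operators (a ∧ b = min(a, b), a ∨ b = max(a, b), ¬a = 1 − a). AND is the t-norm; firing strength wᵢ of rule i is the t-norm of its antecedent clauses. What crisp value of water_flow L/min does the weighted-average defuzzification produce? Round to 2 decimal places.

135.59

R1 (z=34.0): cool=0.68, wet=0.28, dim=0.58; AND[min(a, b)] → w = 0.28
R2 (z=198.0): dim=0.58 → w = 0.58
R3 (z=172.0): damp=0.63, cool=0.68; AND[min(a, b)] → w = 0.63
R4 (z=26.0): cool=0.68, ¬dim=1−0.58=0.42, wet=0.28; AND[min(a, b)] → w = 0.28
Weighted average = (0.28·34.0 + 0.58·198.0 + 0.63·172.0 + 0.28·26.0) / (0.28 + 0.58 + 0.63 + 0.28)
  = 240.0000 / 1.7700 = 135.59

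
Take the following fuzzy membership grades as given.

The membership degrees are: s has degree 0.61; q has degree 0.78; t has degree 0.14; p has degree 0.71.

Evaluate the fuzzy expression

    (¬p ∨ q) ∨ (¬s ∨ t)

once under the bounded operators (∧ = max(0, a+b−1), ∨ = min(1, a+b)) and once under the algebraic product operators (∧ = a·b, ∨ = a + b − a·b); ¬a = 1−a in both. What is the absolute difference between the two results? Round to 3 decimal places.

0.082

Under bounded:
  ¬p = 1 − 0.71 = 0.29
  ¬p ∨ q = min(1, a+b) on (0.29, 0.78) = 1.00
  ¬s = 1 − 0.61 = 0.39
  ¬s ∨ t = min(1, a+b) on (0.39, 0.14) = 0.53
  (¬p ∨ q) ∨ (¬s ∨ t) = min(1, a+b) on (1.00, 0.53) = 1.00
  → value = 1.0000
Under algebraic product:
  ¬p = 1 − 0.7100 = 0.2900
  ¬p ∨ q = a + b − a·b on (0.2900, 0.7800) = 0.8438
  ¬s = 1 − 0.6100 = 0.3900
  ¬s ∨ t = a + b − a·b on (0.3900, 0.1400) = 0.4754
  (¬p ∨ q) ∨ (¬s ∨ t) = a + b − a·b on (0.8438, 0.4754) = 0.9181
  → value = 0.9181
|1.0000 − 0.9181| = 0.082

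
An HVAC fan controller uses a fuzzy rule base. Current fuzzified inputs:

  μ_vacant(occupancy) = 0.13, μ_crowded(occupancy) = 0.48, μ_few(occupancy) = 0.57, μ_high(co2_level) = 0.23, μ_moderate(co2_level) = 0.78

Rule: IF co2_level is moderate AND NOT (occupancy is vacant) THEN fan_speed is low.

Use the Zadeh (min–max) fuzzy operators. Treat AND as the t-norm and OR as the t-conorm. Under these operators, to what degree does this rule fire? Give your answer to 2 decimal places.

firing strength: moderate=0.78, ¬vacant=1−0.13=0.87; AND[min(a, b)] → w = 0.78

0.78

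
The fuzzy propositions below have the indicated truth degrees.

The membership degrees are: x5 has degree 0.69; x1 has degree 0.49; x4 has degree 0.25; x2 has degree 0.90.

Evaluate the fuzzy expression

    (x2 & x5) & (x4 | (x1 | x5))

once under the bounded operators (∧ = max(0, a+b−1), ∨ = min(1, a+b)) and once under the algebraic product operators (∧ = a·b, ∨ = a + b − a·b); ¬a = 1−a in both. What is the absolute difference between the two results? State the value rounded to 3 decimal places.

0.043

Under bounded:
  x2 & x5 = max(0, a+b−1) on (0.90, 0.69) = 0.59
  x1 | x5 = min(1, a+b) on (0.49, 0.69) = 1.00
  x4 | (x1 | x5) = min(1, a+b) on (0.25, 1.00) = 1.00
  (x2 & x5) & (x4 | (x1 | x5)) = max(0, a+b−1) on (0.59, 1.00) = 0.59
  → value = 0.5900
Under algebraic product:
  x2 & x5 = a·b on (0.9000, 0.6900) = 0.6210
  x1 | x5 = a + b − a·b on (0.4900, 0.6900) = 0.8419
  x4 | (x1 | x5) = a + b − a·b on (0.2500, 0.8419) = 0.8814
  (x2 & x5) & (x4 | (x1 | x5)) = a·b on (0.6210, 0.8814) = 0.5474
  → value = 0.5474
|0.5900 − 0.5474| = 0.043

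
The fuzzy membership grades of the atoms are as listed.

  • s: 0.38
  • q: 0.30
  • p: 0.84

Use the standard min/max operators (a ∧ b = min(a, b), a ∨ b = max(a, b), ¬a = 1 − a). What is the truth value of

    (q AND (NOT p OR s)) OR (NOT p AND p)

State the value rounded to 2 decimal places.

NOT p = 1 − 0.84 = 0.16
NOT p OR s = max(a, b) on (0.16, 0.38) = 0.38
q AND (NOT p OR s) = min(a, b) on (0.30, 0.38) = 0.30
NOT p = 1 − 0.84 = 0.16
NOT p AND p = min(a, b) on (0.16, 0.84) = 0.16
(q AND (NOT p OR s)) OR (NOT p AND p) = max(a, b) on (0.30, 0.16) = 0.30

0.30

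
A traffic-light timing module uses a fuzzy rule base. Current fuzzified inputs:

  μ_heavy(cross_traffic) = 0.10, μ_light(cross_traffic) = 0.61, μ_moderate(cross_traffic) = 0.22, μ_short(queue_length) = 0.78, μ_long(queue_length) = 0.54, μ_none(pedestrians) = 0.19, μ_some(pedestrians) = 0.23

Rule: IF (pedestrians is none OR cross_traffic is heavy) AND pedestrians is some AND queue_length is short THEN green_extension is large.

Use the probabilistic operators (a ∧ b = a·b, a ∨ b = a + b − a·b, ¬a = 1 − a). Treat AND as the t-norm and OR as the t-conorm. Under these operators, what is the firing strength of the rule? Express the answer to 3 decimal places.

firing strength: (none=0.19 OR heavy=0.10) = 0.2710; AND[a·b] with some=0.23, short=0.78 → w = 0.0486

0.049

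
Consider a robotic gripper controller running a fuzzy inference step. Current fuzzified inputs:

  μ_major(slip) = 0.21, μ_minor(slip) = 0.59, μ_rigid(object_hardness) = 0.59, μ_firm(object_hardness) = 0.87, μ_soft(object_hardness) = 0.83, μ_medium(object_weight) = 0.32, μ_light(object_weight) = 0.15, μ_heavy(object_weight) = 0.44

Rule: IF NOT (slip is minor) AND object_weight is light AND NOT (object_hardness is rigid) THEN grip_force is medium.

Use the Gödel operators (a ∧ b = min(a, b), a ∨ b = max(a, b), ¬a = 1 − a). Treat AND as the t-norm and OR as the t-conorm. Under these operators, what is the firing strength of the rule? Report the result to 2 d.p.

0.15

firing strength: ¬minor=1−0.59=0.41, light=0.15, ¬rigid=1−0.59=0.41; AND[min(a, b)] → w = 0.15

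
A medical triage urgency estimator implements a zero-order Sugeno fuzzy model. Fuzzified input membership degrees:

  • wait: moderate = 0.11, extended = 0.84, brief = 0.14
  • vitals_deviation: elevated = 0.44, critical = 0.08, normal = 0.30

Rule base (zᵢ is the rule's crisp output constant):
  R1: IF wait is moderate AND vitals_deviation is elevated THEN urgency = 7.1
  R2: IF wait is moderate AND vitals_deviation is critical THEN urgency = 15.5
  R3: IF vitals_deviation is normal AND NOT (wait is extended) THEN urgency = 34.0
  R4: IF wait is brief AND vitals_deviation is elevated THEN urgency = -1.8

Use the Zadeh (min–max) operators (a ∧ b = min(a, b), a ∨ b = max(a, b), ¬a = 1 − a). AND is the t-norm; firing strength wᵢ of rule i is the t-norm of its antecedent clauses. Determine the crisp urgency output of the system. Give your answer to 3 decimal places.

R1 (z=7.1): moderate=0.11, elevated=0.44; AND[min(a, b)] → w = 0.11
R2 (z=15.5): moderate=0.11, critical=0.08; AND[min(a, b)] → w = 0.08
R3 (z=34.0): normal=0.30, ¬extended=1−0.84=0.16; AND[min(a, b)] → w = 0.16
R4 (z=-1.8): brief=0.14, elevated=0.44; AND[min(a, b)] → w = 0.14
Weighted average = (0.11·7.1 + 0.08·15.5 + 0.16·34.0 + 0.14·-1.8) / (0.11 + 0.08 + 0.16 + 0.14)
  = 7.2090 / 0.4900 = 14.712

14.712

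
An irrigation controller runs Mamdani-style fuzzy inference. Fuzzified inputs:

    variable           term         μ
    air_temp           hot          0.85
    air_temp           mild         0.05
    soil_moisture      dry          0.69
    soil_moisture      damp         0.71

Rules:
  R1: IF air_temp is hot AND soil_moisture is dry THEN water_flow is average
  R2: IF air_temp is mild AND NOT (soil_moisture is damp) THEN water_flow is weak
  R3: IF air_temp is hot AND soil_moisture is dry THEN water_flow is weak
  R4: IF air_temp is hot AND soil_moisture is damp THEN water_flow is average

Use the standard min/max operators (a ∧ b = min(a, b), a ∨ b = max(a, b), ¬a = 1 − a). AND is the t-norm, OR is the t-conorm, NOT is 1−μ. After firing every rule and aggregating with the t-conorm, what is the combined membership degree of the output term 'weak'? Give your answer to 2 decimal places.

R1: hot=0.85, dry=0.69; AND[min(a, b)] → w = 0.69
R2: mild=0.05, ¬damp=1−0.71=0.29; AND[min(a, b)] → w = 0.05
R3: hot=0.85, dry=0.69; AND[min(a, b)] → w = 0.69
R4: hot=0.85, damp=0.71; AND[min(a, b)] → w = 0.71
Rules with consequent 'weak': {R2, R3} → strengths 0.05, 0.69
Aggregate via t-conorm [max(a, b)]: 0.69

0.69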